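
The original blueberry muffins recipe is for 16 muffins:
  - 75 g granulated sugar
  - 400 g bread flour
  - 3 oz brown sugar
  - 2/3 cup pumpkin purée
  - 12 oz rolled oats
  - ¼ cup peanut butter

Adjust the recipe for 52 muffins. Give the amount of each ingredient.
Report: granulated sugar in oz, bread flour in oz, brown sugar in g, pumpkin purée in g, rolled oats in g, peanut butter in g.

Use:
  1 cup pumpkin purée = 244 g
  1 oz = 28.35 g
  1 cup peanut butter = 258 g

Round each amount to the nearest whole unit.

Scaling factor: 52/16 = 13/4 = 3.25.
granulated sugar: 75 g × 13/4 ÷ 28.35 g/oz ≈ 9 oz
bread flour: 400 g × 13/4 ÷ 28.35 g/oz ≈ 46 oz
brown sugar: 3 oz × 13/4 × 28.35 g/oz ≈ 276 g
pumpkin purée: 2/3 cup × 13/4 × 244 g/cup ≈ 529 g
rolled oats: 12 oz × 13/4 × 28.35 g/oz ≈ 1106 g
peanut butter: 0.25 cup × 13/4 × 258 g/cup ≈ 210 g

granulated sugar: 9 oz; bread flour: 46 oz; brown sugar: 276 g; pumpkin purée: 529 g; rolled oats: 1106 g; peanut butter: 210 g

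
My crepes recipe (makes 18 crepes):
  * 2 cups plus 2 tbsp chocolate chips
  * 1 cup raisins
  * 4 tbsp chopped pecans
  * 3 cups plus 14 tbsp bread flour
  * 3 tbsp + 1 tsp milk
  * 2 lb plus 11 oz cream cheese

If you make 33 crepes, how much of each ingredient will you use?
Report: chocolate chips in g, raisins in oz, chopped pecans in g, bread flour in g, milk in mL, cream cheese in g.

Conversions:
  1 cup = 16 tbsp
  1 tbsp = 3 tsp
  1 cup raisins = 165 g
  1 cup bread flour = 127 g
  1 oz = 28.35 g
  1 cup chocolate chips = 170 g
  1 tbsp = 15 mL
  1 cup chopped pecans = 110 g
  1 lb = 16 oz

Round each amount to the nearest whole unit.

chocolate chips: 662 g; raisins: 11 oz; chopped pecans: 50 g; bread flour: 902 g; milk: 92 mL; cream cheese: 2235 g

Scaling factor: 33/18 = 11/6.
chocolate chips: (2 cup + 2 tbsp = 2.125 cup) × 11/6 × 170 g/cup ≈ 662 g
raisins: 1 cup × 11/6 × 165 g/cup ÷ 28.35 g/oz ≈ 11 oz
chopped pecans: 4 tbsp × 11/6 ÷ 16 tbsp/cup × 110 g/cup ≈ 50 g
bread flour: (3 cup + 14 tbsp = 3.875 cup) × 11/6 × 127 g/cup ≈ 902 g
milk: (3 tbsp + 1 tsp = 10/3 tbsp) × 11/6 × 15 mL/tbsp ≈ 92 mL
cream cheese: (2 lb + 11 oz = 2.6875 lb) × 11/6 × 16 oz/lb × 28.35 g/oz ≈ 2235 g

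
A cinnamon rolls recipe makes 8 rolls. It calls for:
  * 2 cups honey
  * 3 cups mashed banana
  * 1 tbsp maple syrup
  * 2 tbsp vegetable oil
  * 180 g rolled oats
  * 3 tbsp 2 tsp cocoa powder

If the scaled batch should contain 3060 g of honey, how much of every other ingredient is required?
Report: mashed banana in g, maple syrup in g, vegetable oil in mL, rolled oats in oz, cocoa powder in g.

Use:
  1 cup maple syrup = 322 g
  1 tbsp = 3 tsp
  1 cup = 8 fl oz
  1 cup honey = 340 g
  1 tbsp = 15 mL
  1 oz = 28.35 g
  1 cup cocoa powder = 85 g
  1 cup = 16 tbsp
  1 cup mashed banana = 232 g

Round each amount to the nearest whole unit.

mashed banana: 3132 g; maple syrup: 91 g; vegetable oil: 135 mL; rolled oats: 29 oz; cocoa powder: 88 g

The original recipe has 680 g of honey, so the scaling factor is 3060 ÷ 680 = 9/2 = 4.5.
mashed banana: 3 cup × 9/2 × 232 g/cup = 3132 g
maple syrup: 1 tbsp × 9/2 ÷ 16 tbsp/cup × 322 g/cup ≈ 91 g
vegetable oil: 2 tbsp × 9/2 × 15 mL/tbsp = 135 mL
rolled oats: 180 g × 9/2 ÷ 28.35 g/oz ≈ 29 oz
cocoa powder: (3 tbsp + 2 tsp = 11/3 tbsp) × 9/2 ÷ 16 tbsp/cup × 85 g/cup ≈ 88 g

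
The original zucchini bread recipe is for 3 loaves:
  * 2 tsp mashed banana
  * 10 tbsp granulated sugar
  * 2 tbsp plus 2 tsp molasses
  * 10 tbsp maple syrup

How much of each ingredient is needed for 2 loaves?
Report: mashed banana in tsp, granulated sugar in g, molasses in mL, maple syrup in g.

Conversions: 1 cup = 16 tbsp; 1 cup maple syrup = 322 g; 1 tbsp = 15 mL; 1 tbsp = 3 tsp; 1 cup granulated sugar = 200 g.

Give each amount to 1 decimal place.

mashed banana: 1.3 tsp; granulated sugar: 83.3 g; molasses: 26.7 mL; maple syrup: 134.2 g

Scaling factor: 2/3.
mashed banana: 2 tsp × 2/3 ≈ 1.3 tsp
granulated sugar: 10 tbsp × 2/3 ÷ 16 tbsp/cup × 200 g/cup ≈ 83.3 g
molasses: (2 tbsp + 2 tsp = 8/3 tbsp) × 2/3 × 15 mL/tbsp ≈ 26.7 mL
maple syrup: 10 tbsp × 2/3 ÷ 16 tbsp/cup × 322 g/cup ≈ 134.2 g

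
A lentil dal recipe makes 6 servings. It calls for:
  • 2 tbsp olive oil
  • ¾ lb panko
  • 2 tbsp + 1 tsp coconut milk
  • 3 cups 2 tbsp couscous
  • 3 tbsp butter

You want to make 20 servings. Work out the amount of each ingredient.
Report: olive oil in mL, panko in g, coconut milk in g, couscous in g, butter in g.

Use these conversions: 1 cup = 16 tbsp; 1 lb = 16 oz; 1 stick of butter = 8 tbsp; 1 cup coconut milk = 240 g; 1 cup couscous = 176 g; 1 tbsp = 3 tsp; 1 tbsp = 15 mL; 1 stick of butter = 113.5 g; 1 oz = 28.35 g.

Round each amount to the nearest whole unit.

olive oil: 100 mL; panko: 1134 g; coconut milk: 117 g; couscous: 1833 g; butter: 142 g

Scaling factor: 20/6 = 10/3.
olive oil: 2 tbsp × 10/3 × 15 mL/tbsp = 100 mL
panko: 0.75 lb × 10/3 × 16 oz/lb × 28.35 g/oz = 1134 g
coconut milk: (2 tbsp + 1 tsp = 7/3 tbsp) × 10/3 ÷ 16 tbsp/cup × 240 g/cup ≈ 117 g
couscous: (3 cup + 2 tbsp = 3.125 cup) × 10/3 × 176 g/cup ≈ 1833 g
butter: 3 tbsp × 10/3 ÷ 8 tbsp/stick × 113.5 g/stick ≈ 142 g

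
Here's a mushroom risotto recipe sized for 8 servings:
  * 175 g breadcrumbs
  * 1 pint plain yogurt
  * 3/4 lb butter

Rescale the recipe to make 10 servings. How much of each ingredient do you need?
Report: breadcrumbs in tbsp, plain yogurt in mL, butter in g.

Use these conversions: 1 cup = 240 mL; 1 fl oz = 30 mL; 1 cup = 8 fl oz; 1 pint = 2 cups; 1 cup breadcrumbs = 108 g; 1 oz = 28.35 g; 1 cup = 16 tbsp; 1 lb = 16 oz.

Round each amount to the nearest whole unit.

breadcrumbs: 32 tbsp; plain yogurt: 600 mL; butter: 425 g

Scaling factor: 10/8 = 5/4 = 1.25.
breadcrumbs: 175 g × 5/4 ÷ 108 g/cup × 16 tbsp/cup ≈ 32 tbsp
plain yogurt: 1 pint × 5/4 × 2 cup/pint × 240 mL/cup = 600 mL
butter: 0.75 lb × 5/4 × 16 oz/lb × 28.35 g/oz ≈ 425 g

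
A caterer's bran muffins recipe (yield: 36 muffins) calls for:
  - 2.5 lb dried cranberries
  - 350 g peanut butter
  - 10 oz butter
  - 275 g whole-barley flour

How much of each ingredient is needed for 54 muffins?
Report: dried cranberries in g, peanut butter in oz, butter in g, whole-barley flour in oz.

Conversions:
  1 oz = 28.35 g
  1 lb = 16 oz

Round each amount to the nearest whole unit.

Scaling factor: 54/36 = 3/2 = 1.5.
dried cranberries: 2.5 lb × 3/2 × 16 oz/lb × 28.35 g/oz = 1701 g
peanut butter: 350 g × 3/2 ÷ 28.35 g/oz ≈ 19 oz
butter: 10 oz × 3/2 × 28.35 g/oz ≈ 425 g
whole-barley flour: 275 g × 3/2 ÷ 28.35 g/oz ≈ 15 oz

dried cranberries: 1701 g; peanut butter: 19 oz; butter: 425 g; whole-barley flour: 15 oz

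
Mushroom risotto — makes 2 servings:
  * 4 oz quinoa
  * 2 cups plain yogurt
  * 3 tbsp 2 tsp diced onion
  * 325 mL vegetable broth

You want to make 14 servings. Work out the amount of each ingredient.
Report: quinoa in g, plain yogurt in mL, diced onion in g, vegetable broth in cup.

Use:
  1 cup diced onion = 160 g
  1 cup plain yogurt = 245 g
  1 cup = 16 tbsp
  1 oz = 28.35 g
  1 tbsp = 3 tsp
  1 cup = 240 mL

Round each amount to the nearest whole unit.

Scaling factor: 14/2 = 7.
quinoa: 4 oz × 7 × 28.35 g/oz ≈ 794 g
plain yogurt: 2 cup × 7 × 240 mL/cup = 3360 mL
diced onion: (3 tbsp + 2 tsp = 11/3 tbsp) × 7 ÷ 16 tbsp/cup × 160 g/cup ≈ 257 g
vegetable broth: 325 mL × 7 ÷ 240 mL/cup ≈ 9 cup

quinoa: 794 g; plain yogurt: 3360 mL; diced onion: 257 g; vegetable broth: 9 cup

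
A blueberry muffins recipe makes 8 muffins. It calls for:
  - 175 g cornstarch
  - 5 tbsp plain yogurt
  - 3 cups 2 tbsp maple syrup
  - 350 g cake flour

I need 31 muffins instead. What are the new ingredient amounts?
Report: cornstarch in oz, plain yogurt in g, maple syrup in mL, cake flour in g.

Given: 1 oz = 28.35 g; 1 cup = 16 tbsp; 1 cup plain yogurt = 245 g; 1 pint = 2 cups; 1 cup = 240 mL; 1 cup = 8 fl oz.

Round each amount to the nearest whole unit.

cornstarch: 24 oz; plain yogurt: 297 g; maple syrup: 2906 mL; cake flour: 1356 g

Scaling factor: 31/8 = 3.875.
cornstarch: 175 g × 31/8 ÷ 28.35 g/oz ≈ 24 oz
plain yogurt: 5 tbsp × 31/8 ÷ 16 tbsp/cup × 245 g/cup ≈ 297 g
maple syrup: (3 cup + 2 tbsp = 3.125 cup) × 31/8 × 240 mL/cup ≈ 2906 mL
cake flour: 350 g × 31/8 ≈ 1356 g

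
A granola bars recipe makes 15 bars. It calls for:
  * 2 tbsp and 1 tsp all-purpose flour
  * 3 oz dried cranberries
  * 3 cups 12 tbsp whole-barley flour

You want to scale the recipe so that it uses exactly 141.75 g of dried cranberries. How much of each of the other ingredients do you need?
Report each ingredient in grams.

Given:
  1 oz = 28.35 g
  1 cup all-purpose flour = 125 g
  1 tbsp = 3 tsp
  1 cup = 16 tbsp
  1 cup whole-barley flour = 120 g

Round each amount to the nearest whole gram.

The original recipe has 85.05 g of dried cranberries, so the scaling factor is 141.75 ÷ 85.05 = 5/3.
all-purpose flour: (2 tbsp + 1 tsp = 7/3 tbsp) × 5/3 ÷ 16 tbsp/cup × 125 g/cup ≈ 30 g
whole-barley flour: (3 cup + 12 tbsp = 3.75 cup) × 5/3 × 120 g/cup = 750 g

all-purpose flour: 30 g; whole-barley flour: 750 g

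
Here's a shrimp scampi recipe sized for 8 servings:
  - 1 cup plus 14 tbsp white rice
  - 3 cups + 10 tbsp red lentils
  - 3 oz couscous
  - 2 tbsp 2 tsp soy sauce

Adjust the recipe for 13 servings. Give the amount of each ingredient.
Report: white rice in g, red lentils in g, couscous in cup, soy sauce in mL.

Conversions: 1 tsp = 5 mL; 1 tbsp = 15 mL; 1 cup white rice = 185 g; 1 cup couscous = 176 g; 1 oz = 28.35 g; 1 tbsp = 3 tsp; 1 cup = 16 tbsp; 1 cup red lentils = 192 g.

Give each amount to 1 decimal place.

white rice: 563.7 g; red lentils: 1131.0 g; couscous: 0.8 cup; soy sauce: 65.0 mL

Scaling factor: 13/8 = 1.625.
white rice: (1 cup + 14 tbsp = 1.875 cup) × 13/8 × 185 g/cup ≈ 563.7 g
red lentils: (3 cup + 10 tbsp = 3.625 cup) × 13/8 × 192 g/cup = 1131.0 g
couscous: 3 oz × 13/8 × 28.35 g/oz ÷ 176 g/cup ≈ 0.8 cup
soy sauce: (2 tbsp + 2 tsp = 8/3 tbsp) × 13/8 × 15 mL/tbsp = 65.0 mL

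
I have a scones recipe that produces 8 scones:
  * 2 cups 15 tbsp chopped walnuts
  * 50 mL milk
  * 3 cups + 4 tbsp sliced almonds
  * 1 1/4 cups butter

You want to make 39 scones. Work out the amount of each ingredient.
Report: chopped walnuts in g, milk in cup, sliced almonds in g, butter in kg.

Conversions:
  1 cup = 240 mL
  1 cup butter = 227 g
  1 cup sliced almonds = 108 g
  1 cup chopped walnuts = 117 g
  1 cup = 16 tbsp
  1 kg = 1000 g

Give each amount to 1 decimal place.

Scaling factor: 39/8 = 4.875.
chopped walnuts: (2 cup + 15 tbsp = 2.9375 cup) × 39/8 × 117 g/cup ≈ 1675.5 g
milk: 50 mL × 39/8 ÷ 240 mL/cup ≈ 1.0 cup
sliced almonds: (3 cup + 4 tbsp = 3.25 cup) × 39/8 × 108 g/cup ≈ 1711.1 g
butter: 1.25 cup × 39/8 × 227 g/cup ÷ 1000 g/kg ≈ 1.4 kg

chopped walnuts: 1675.5 g; milk: 1.0 cup; sliced almonds: 1711.1 g; butter: 1.4 kg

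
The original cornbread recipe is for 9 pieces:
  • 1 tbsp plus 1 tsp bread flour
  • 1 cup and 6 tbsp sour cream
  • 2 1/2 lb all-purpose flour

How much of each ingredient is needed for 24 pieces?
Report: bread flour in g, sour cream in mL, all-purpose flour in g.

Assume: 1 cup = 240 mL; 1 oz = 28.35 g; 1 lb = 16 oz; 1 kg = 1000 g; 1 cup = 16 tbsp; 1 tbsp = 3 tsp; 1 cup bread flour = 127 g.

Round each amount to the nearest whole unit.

bread flour: 28 g; sour cream: 880 mL; all-purpose flour: 3024 g

Scaling factor: 24/9 = 8/3.
bread flour: (1 tbsp + 1 tsp = 4/3 tbsp) × 8/3 ÷ 16 tbsp/cup × 127 g/cup ≈ 28 g
sour cream: (1 cup + 6 tbsp = 1.375 cup) × 8/3 × 240 mL/cup = 880 mL
all-purpose flour: 2.5 lb × 8/3 × 16 oz/lb × 28.35 g/oz = 3024 g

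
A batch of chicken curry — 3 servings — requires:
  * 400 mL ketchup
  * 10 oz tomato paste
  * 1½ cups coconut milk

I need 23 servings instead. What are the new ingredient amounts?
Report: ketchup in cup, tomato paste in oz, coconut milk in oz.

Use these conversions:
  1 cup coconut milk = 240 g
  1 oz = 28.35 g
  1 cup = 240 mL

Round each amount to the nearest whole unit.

Scaling factor: 23/3.
ketchup: 400 mL × 23/3 ÷ 240 mL/cup ≈ 13 cup
tomato paste: 10 oz × 23/3 ≈ 77 oz
coconut milk: 1.5 cup × 23/3 × 240 g/cup ÷ 28.35 g/oz ≈ 97 oz

ketchup: 13 cup; tomato paste: 77 oz; coconut milk: 97 oz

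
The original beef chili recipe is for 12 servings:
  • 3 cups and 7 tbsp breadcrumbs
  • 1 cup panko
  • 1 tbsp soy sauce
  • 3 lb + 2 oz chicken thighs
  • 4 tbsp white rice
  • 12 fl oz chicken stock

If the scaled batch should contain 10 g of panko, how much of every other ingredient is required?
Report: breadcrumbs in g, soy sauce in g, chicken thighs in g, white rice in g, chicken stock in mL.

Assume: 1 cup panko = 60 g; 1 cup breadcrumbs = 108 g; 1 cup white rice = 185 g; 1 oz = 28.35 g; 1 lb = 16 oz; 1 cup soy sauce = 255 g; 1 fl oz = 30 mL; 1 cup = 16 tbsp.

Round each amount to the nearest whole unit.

breadcrumbs: 62 g; soy sauce: 3 g; chicken thighs: 236 g; white rice: 8 g; chicken stock: 60 mL

The original recipe has 60 g of panko, so the scaling factor is 10 ÷ 60 = 1/6.
breadcrumbs: (3 cup + 7 tbsp = 3.4375 cup) × 1/6 × 108 g/cup ≈ 62 g
soy sauce: 1 tbsp × 1/6 ÷ 16 tbsp/cup × 255 g/cup ≈ 3 g
chicken thighs: (3 lb + 2 oz = 3.125 lb) × 1/6 × 16 oz/lb × 28.35 g/oz ≈ 236 g
white rice: 4 tbsp × 1/6 ÷ 16 tbsp/cup × 185 g/cup ≈ 8 g
chicken stock: 12 fl oz × 1/6 × 30 mL/fl oz = 60 mL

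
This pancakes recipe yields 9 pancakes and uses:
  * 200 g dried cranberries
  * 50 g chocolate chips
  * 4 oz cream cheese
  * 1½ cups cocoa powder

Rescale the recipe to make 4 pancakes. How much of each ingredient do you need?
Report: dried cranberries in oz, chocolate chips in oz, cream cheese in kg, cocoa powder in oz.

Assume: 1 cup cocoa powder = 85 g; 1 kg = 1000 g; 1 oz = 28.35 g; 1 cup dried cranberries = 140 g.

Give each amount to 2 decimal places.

Scaling factor: 4/9.
dried cranberries: 200 g × 4/9 ÷ 28.35 g/oz ≈ 3.14 oz
chocolate chips: 50 g × 4/9 ÷ 28.35 g/oz ≈ 0.78 oz
cream cheese: 4 oz × 4/9 × 28.35 g/oz ÷ 1000 g/kg ≈ 0.05 kg
cocoa powder: 1.5 cup × 4/9 × 85 g/cup ÷ 28.35 g/oz ≈ 2.00 oz

dried cranberries: 3.14 oz; chocolate chips: 0.78 oz; cream cheese: 0.05 kg; cocoa powder: 2.00 oz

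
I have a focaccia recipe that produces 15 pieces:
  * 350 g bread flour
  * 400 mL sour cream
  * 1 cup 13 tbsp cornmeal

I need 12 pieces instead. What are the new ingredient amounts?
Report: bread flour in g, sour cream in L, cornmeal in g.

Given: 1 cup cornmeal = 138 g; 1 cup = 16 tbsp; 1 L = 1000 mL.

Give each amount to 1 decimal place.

Scaling factor: 12/15 = 4/5 = 0.8.
bread flour: 350 g × 4/5 = 280.0 g
sour cream: 400 mL × 4/5 ÷ 1000 mL/L ≈ 0.3 L
cornmeal: (1 cup + 13 tbsp = 1.8125 cup) × 4/5 × 138 g/cup = 200.1 g

bread flour: 280.0 g; sour cream: 0.3 L; cornmeal: 200.1 g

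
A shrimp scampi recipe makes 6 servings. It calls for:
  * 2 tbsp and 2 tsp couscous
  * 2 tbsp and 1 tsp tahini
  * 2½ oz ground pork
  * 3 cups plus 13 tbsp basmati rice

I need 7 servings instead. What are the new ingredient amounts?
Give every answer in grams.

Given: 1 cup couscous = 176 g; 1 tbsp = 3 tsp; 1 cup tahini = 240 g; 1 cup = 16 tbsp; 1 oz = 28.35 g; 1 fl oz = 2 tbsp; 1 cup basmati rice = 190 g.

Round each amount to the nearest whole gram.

Scaling factor: 7/6.
couscous: (2 tbsp + 2 tsp = 8/3 tbsp) × 7/6 ÷ 16 tbsp/cup × 176 g/cup ≈ 34 g
tahini: (2 tbsp + 1 tsp = 7/3 tbsp) × 7/6 ÷ 16 tbsp/cup × 240 g/cup ≈ 41 g
ground pork: 2.5 oz × 7/6 × 28.35 g/oz ≈ 83 g
basmati rice: (3 cup + 13 tbsp = 3.8125 cup) × 7/6 × 190 g/cup ≈ 845 g

couscous: 34 g; tahini: 41 g; ground pork: 83 g; basmati rice: 845 g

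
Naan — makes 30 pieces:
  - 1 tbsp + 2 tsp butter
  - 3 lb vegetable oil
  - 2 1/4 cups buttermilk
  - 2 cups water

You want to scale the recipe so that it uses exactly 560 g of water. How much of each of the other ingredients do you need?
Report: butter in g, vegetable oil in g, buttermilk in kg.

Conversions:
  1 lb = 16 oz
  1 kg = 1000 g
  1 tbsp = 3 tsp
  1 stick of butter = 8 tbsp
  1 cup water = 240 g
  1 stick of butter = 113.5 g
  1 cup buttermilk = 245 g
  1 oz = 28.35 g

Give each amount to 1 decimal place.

The original recipe has 480 g of water, so the scaling factor is 560 ÷ 480 = 7/6.
butter: (1 tbsp + 2 tsp = 5/3 tbsp) × 7/6 ÷ 8 tbsp/stick × 113.5 g/stick ≈ 27.6 g
vegetable oil: 3 lb × 7/6 × 16 oz/lb × 28.35 g/oz = 1587.6 g
buttermilk: 2.25 cup × 7/6 × 245 g/cup ÷ 1000 g/kg ≈ 0.6 kg

butter: 27.6 g; vegetable oil: 1587.6 g; buttermilk: 0.6 kg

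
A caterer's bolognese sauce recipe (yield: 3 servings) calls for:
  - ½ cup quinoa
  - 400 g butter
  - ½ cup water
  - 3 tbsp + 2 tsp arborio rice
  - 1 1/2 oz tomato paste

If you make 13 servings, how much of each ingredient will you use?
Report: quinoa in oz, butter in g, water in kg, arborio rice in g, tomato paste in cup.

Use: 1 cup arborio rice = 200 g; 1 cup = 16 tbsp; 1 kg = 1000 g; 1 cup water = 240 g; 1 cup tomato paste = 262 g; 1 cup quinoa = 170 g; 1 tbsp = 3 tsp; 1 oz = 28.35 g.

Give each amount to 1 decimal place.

Scaling factor: 13/3.
quinoa: 0.5 cup × 13/3 × 170 g/cup ÷ 28.35 g/oz ≈ 13.0 oz
butter: 400 g × 13/3 ≈ 1733.3 g
water: 0.5 cup × 13/3 × 240 g/cup ÷ 1000 g/kg ≈ 0.5 kg
arborio rice: (3 tbsp + 2 tsp = 11/3 tbsp) × 13/3 ÷ 16 tbsp/cup × 200 g/cup ≈ 198.6 g
tomato paste: 1.5 oz × 13/3 × 28.35 g/oz ÷ 262 g/cup ≈ 0.7 cup

quinoa: 13.0 oz; butter: 1733.3 g; water: 0.5 kg; arborio rice: 198.6 g; tomato paste: 0.7 cup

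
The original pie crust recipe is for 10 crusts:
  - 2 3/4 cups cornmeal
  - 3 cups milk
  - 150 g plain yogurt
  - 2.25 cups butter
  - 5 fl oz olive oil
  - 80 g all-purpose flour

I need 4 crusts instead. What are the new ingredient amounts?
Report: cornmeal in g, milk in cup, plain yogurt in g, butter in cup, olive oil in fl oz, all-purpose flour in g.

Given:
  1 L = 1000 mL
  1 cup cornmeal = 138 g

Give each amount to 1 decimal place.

Scaling factor: 4/10 = 2/5 = 0.4.
cornmeal: 2.75 cup × 2/5 × 138 g/cup = 151.8 g
milk: 3 cup × 2/5 = 1.2 cup
plain yogurt: 150 g × 2/5 = 60.0 g
butter: 2.25 cup × 2/5 = 0.9 cup
olive oil: 5 fl oz × 2/5 = 2.0 fl oz
all-purpose flour: 80 g × 2/5 = 32.0 g

cornmeal: 151.8 g; milk: 1.2 cup; plain yogurt: 60.0 g; butter: 0.9 cup; olive oil: 2.0 fl oz; all-purpose flour: 32.0 g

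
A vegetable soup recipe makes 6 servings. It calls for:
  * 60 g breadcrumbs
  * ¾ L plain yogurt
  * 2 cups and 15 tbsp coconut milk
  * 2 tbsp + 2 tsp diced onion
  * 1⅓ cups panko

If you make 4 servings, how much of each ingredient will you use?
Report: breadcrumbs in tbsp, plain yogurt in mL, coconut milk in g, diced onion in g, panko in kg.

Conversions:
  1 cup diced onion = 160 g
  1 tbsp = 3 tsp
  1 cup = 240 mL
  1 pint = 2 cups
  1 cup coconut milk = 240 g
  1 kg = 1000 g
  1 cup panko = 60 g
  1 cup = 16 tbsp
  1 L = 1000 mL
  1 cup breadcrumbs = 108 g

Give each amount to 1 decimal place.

Scaling factor: 4/6 = 2/3.
breadcrumbs: 60 g × 2/3 ÷ 108 g/cup × 16 tbsp/cup ≈ 5.9 tbsp
plain yogurt: 0.75 L × 2/3 × 1000 mL/L = 500.0 mL
coconut milk: (2 cup + 15 tbsp = 2.9375 cup) × 2/3 × 240 g/cup = 470.0 g
diced onion: (2 tbsp + 2 tsp = 8/3 tbsp) × 2/3 ÷ 16 tbsp/cup × 160 g/cup ≈ 17.8 g
panko: 4/3 cup × 2/3 × 60 g/cup ÷ 1000 g/kg ≈ 0.1 kg

breadcrumbs: 5.9 tbsp; plain yogurt: 500.0 mL; coconut milk: 470.0 g; diced onion: 17.8 g; panko: 0.1 kg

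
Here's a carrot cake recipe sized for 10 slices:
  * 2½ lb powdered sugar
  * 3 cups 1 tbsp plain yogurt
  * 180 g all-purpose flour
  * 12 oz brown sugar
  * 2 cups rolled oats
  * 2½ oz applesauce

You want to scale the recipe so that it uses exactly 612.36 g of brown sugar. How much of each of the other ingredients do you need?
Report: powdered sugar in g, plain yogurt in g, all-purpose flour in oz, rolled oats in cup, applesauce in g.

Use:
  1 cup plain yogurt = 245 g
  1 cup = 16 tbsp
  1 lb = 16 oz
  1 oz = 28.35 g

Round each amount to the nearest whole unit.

The original recipe has 340.2 g of brown sugar, so the scaling factor is 612.36 ÷ 340.2 = 9/5 = 1.8.
powdered sugar: 2.5 lb × 9/5 × 16 oz/lb × 28.35 g/oz ≈ 2041 g
plain yogurt: (3 cup + 1 tbsp = 3.0625 cup) × 9/5 × 245 g/cup ≈ 1351 g
all-purpose flour: 180 g × 9/5 ÷ 28.35 g/oz ≈ 11 oz
rolled oats: 2 cup × 9/5 ≈ 4 cup
applesauce: 2.5 oz × 9/5 × 28.35 g/oz ≈ 128 g

powdered sugar: 2041 g; plain yogurt: 1351 g; all-purpose flour: 11 oz; rolled oats: 4 cup; applesauce: 128 g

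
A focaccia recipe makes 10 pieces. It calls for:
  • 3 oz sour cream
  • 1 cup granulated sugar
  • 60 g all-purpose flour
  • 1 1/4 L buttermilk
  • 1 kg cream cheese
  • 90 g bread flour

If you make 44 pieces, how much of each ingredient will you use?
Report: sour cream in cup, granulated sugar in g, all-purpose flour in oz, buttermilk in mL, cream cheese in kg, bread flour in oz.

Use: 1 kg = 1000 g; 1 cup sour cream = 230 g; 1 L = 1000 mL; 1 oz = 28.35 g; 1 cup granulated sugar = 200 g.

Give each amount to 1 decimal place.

sour cream: 1.6 cup; granulated sugar: 880.0 g; all-purpose flour: 9.3 oz; buttermilk: 5500.0 mL; cream cheese: 4.4 kg; bread flour: 14.0 oz

Scaling factor: 44/10 = 22/5 = 4.4.
sour cream: 3 oz × 22/5 × 28.35 g/oz ÷ 230 g/cup ≈ 1.6 cup
granulated sugar: 1 cup × 22/5 × 200 g/cup = 880.0 g
all-purpose flour: 60 g × 22/5 ÷ 28.35 g/oz ≈ 9.3 oz
buttermilk: 1.25 L × 22/5 × 1000 mL/L = 5500.0 mL
cream cheese: 1 kg × 22/5 = 4.4 kg
bread flour: 90 g × 22/5 ÷ 28.35 g/oz ≈ 14.0 oz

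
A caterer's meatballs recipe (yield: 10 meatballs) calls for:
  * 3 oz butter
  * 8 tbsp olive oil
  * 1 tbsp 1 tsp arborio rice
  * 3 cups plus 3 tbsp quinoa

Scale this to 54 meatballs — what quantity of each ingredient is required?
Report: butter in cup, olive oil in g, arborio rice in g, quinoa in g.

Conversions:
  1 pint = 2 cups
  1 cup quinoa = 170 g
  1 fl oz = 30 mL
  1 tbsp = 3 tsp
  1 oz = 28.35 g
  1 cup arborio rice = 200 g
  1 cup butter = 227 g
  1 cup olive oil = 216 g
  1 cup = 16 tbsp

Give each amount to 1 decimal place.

Scaling factor: 54/10 = 27/5 = 5.4.
butter: 3 oz × 27/5 × 28.35 g/oz ÷ 227 g/cup ≈ 2.0 cup
olive oil: 8 tbsp × 27/5 ÷ 16 tbsp/cup × 216 g/cup = 583.2 g
arborio rice: (1 tbsp + 1 tsp = 4/3 tbsp) × 27/5 ÷ 16 tbsp/cup × 200 g/cup = 90.0 g
quinoa: (3 cup + 3 tbsp = 3.1875 cup) × 27/5 × 170 g/cup ≈ 2926.1 g

butter: 2.0 cup; olive oil: 583.2 g; arborio rice: 90.0 g; quinoa: 2926.1 g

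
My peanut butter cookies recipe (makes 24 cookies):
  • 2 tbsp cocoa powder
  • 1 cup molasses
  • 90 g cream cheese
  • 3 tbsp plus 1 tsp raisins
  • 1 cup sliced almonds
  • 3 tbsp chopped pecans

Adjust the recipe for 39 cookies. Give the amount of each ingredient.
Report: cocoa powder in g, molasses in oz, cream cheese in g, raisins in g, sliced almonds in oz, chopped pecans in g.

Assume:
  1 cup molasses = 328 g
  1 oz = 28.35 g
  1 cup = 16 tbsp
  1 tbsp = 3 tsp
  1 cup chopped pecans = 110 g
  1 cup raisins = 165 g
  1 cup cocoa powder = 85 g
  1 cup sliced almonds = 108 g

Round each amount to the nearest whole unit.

Scaling factor: 39/24 = 13/8 = 1.625.
cocoa powder: 2 tbsp × 13/8 ÷ 16 tbsp/cup × 85 g/cup ≈ 17 g
molasses: 1 cup × 13/8 × 328 g/cup ÷ 28.35 g/oz ≈ 19 oz
cream cheese: 90 g × 13/8 ≈ 146 g
raisins: (3 tbsp + 1 tsp = 10/3 tbsp) × 13/8 ÷ 16 tbsp/cup × 165 g/cup ≈ 56 g
sliced almonds: 1 cup × 13/8 × 108 g/cup ÷ 28.35 g/oz ≈ 6 oz
chopped pecans: 3 tbsp × 13/8 ÷ 16 tbsp/cup × 110 g/cup ≈ 34 g

cocoa powder: 17 g; molasses: 19 oz; cream cheese: 146 g; raisins: 56 g; sliced almonds: 6 oz; chopped pecans: 34 g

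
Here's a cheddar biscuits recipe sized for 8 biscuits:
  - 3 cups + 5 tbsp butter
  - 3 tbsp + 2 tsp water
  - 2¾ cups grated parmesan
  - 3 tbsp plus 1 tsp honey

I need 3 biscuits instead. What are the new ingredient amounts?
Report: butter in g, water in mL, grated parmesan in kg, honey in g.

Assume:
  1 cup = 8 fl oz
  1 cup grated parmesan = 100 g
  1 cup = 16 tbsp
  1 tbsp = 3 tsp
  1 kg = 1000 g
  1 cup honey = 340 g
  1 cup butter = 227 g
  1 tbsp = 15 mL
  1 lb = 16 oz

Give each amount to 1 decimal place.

Scaling factor: 3/8 = 0.375.
butter: (3 cup + 5 tbsp = 3.3125 cup) × 3/8 × 227 g/cup ≈ 282.0 g
water: (3 tbsp + 2 tsp = 11/3 tbsp) × 3/8 × 15 mL/tbsp ≈ 20.6 mL
grated parmesan: 2.75 cup × 3/8 × 100 g/cup ÷ 1000 g/kg ≈ 0.1 kg
honey: (3 tbsp + 1 tsp = 10/3 tbsp) × 3/8 ÷ 16 tbsp/cup × 340 g/cup ≈ 26.6 g

butter: 282.0 g; water: 20.6 mL; grated parmesan: 0.1 kg; honey: 26.6 g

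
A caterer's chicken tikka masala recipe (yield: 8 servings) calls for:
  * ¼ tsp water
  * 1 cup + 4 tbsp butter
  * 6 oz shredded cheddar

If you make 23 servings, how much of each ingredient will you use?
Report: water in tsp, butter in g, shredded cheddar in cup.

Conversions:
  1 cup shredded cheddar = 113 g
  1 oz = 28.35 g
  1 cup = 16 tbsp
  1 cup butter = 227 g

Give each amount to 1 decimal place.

Scaling factor: 23/8 = 2.875.
water: 0.25 tsp × 23/8 ≈ 0.7 tsp
butter: (1 cup + 4 tbsp = 1.25 cup) × 23/8 × 227 g/cup ≈ 815.8 g
shredded cheddar: 6 oz × 23/8 × 28.35 g/oz ÷ 113 g/cup ≈ 4.3 cup

water: 0.7 tsp; butter: 815.8 g; shredded cheddar: 4.3 cup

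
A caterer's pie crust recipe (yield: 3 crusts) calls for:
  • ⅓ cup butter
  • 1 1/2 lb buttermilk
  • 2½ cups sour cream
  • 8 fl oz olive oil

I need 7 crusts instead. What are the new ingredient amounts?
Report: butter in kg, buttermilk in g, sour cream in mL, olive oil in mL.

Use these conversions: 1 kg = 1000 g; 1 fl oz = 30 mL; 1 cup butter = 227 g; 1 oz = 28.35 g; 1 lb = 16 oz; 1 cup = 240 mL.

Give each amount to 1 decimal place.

butter: 0.2 kg; buttermilk: 1587.6 g; sour cream: 1400.0 mL; olive oil: 560.0 mL

Scaling factor: 7/3.
butter: 1/3 cup × 7/3 × 227 g/cup ÷ 1000 g/kg ≈ 0.2 kg
buttermilk: 1.5 lb × 7/3 × 16 oz/lb × 28.35 g/oz = 1587.6 g
sour cream: 2.5 cup × 7/3 × 240 mL/cup = 1400.0 mL
olive oil: 8 fl oz × 7/3 × 30 mL/fl oz = 560.0 mL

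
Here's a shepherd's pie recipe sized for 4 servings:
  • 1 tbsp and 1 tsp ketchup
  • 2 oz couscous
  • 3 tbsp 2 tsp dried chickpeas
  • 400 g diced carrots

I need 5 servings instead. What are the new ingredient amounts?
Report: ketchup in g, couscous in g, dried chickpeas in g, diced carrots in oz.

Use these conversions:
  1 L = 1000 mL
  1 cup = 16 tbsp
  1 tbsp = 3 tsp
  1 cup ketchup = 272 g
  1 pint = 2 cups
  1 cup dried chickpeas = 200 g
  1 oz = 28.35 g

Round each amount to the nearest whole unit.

ketchup: 28 g; couscous: 71 g; dried chickpeas: 57 g; diced carrots: 18 oz

Scaling factor: 5/4 = 1.25.
ketchup: (1 tbsp + 1 tsp = 4/3 tbsp) × 5/4 ÷ 16 tbsp/cup × 272 g/cup ≈ 28 g
couscous: 2 oz × 5/4 × 28.35 g/oz ≈ 71 g
dried chickpeas: (3 tbsp + 2 tsp = 11/3 tbsp) × 5/4 ÷ 16 tbsp/cup × 200 g/cup ≈ 57 g
diced carrots: 400 g × 5/4 ÷ 28.35 g/oz ≈ 18 oz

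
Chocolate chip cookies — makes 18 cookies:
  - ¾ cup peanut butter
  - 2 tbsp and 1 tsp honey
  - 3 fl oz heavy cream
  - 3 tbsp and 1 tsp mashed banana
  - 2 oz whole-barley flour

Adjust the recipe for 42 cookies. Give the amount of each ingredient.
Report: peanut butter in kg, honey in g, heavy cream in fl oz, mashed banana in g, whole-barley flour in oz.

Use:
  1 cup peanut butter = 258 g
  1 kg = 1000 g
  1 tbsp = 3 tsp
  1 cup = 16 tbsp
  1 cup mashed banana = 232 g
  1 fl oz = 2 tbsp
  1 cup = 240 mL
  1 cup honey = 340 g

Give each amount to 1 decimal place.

Scaling factor: 42/18 = 7/3.
peanut butter: 0.75 cup × 7/3 × 258 g/cup ÷ 1000 g/kg ≈ 0.5 kg
honey: (2 tbsp + 1 tsp = 7/3 tbsp) × 7/3 ÷ 16 tbsp/cup × 340 g/cup ≈ 115.7 g
heavy cream: 3 fl oz × 7/3 = 7.0 fl oz
mashed banana: (3 tbsp + 1 tsp = 10/3 tbsp) × 7/3 ÷ 16 tbsp/cup × 232 g/cup ≈ 112.8 g
whole-barley flour: 2 oz × 7/3 ≈ 4.7 oz

peanut butter: 0.5 kg; honey: 115.7 g; heavy cream: 7.0 fl oz; mashed banana: 112.8 g; whole-barley flour: 4.7 oz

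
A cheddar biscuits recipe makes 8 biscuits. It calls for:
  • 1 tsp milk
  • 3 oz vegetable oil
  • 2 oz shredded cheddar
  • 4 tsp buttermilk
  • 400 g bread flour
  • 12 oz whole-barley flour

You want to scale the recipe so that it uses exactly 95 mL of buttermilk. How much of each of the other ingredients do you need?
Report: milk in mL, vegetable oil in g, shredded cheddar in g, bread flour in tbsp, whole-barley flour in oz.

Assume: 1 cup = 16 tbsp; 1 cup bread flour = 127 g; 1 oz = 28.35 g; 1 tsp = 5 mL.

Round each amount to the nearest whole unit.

milk: 24 mL; vegetable oil: 404 g; shredded cheddar: 269 g; bread flour: 239 tbsp; whole-barley flour: 57 oz

The original recipe has 20 mL of buttermilk, so the scaling factor is 95 ÷ 20 = 19/4 = 4.75.
milk: 1 tsp × 19/4 × 5 mL/tsp ≈ 24 mL
vegetable oil: 3 oz × 19/4 × 28.35 g/oz ≈ 404 g
shredded cheddar: 2 oz × 19/4 × 28.35 g/oz ≈ 269 g
bread flour: 400 g × 19/4 ÷ 127 g/cup × 16 tbsp/cup ≈ 239 tbsp
whole-barley flour: 12 oz × 19/4 = 57 oz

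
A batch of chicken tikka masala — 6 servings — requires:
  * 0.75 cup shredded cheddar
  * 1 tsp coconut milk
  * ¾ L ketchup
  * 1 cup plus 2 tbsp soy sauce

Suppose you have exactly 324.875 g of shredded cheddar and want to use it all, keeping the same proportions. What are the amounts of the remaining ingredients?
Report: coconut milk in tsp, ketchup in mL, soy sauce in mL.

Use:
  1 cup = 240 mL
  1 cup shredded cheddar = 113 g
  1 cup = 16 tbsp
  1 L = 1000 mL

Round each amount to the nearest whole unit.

The original recipe has 84.75 g of shredded cheddar, so the scaling factor is 324.875 ÷ 84.75 = 23/6.
coconut milk: 1 tsp × 23/6 ≈ 4 tsp
ketchup: 0.75 L × 23/6 × 1000 mL/L = 2875 mL
soy sauce: (1 cup + 2 tbsp = 1.125 cup) × 23/6 × 240 mL/cup = 1035 mL

coconut milk: 4 tsp; ketchup: 2875 mL; soy sauce: 1035 mL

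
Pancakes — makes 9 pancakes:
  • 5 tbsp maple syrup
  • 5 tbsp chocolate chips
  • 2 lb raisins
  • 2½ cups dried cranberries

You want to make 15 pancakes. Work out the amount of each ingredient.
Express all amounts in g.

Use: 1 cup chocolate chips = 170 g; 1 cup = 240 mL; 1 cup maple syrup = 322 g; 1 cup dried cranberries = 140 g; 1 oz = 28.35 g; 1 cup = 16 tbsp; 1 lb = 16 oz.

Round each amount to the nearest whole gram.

maple syrup: 168 g; chocolate chips: 89 g; raisins: 1512 g; dried cranberries: 583 g

Scaling factor: 15/9 = 5/3.
maple syrup: 5 tbsp × 5/3 ÷ 16 tbsp/cup × 322 g/cup ≈ 168 g
chocolate chips: 5 tbsp × 5/3 ÷ 16 tbsp/cup × 170 g/cup ≈ 89 g
raisins: 2 lb × 5/3 × 16 oz/lb × 28.35 g/oz = 1512 g
dried cranberries: 2.5 cup × 5/3 × 140 g/cup ≈ 583 g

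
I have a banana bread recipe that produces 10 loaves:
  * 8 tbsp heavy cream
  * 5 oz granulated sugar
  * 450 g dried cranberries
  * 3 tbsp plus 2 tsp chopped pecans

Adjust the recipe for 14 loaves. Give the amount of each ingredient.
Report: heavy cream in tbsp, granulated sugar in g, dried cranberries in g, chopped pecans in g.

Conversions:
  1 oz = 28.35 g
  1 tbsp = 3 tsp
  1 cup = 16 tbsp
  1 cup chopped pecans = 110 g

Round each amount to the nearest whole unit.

Scaling factor: 14/10 = 7/5 = 1.4.
heavy cream: 8 tbsp × 7/5 ≈ 11 tbsp
granulated sugar: 5 oz × 7/5 × 28.35 g/oz ≈ 198 g
dried cranberries: 450 g × 7/5 = 630 g
chopped pecans: (3 tbsp + 2 tsp = 11/3 tbsp) × 7/5 ÷ 16 tbsp/cup × 110 g/cup ≈ 35 g

heavy cream: 11 tbsp; granulated sugar: 198 g; dried cranberries: 630 g; chopped pecans: 35 g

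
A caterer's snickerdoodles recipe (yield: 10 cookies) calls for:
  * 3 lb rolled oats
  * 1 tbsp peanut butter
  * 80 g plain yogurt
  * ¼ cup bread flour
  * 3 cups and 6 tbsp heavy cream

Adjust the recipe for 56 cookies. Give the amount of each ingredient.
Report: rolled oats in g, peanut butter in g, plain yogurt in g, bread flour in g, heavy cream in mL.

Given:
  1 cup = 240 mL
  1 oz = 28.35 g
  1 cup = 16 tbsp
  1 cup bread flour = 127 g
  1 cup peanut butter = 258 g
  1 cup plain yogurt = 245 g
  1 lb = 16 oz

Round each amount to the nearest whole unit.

Scaling factor: 56/10 = 28/5 = 5.6.
rolled oats: 3 lb × 28/5 × 16 oz/lb × 28.35 g/oz ≈ 7620 g
peanut butter: 1 tbsp × 28/5 ÷ 16 tbsp/cup × 258 g/cup ≈ 90 g
plain yogurt: 80 g × 28/5 = 448 g
bread flour: 0.25 cup × 28/5 × 127 g/cup ≈ 178 g
heavy cream: (3 cup + 6 tbsp = 3.375 cup) × 28/5 × 240 mL/cup = 4536 mL

rolled oats: 7620 g; peanut butter: 90 g; plain yogurt: 448 g; bread flour: 178 g; heavy cream: 4536 mL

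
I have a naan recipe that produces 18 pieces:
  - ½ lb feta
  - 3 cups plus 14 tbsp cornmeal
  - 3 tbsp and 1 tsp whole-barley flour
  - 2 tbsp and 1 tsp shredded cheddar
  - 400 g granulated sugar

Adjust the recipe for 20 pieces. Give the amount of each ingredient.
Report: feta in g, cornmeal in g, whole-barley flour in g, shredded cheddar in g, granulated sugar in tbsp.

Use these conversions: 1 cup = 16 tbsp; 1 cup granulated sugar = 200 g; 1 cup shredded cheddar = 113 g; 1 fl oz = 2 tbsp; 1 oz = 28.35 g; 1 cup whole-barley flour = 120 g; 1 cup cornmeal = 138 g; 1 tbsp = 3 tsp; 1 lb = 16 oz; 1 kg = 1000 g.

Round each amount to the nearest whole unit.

feta: 252 g; cornmeal: 594 g; whole-barley flour: 28 g; shredded cheddar: 18 g; granulated sugar: 36 tbsp

Scaling factor: 20/18 = 10/9.
feta: 0.5 lb × 10/9 × 16 oz/lb × 28.35 g/oz = 252 g
cornmeal: (3 cup + 14 tbsp = 3.875 cup) × 10/9 × 138 g/cup ≈ 594 g
whole-barley flour: (3 tbsp + 1 tsp = 10/3 tbsp) × 10/9 ÷ 16 tbsp/cup × 120 g/cup ≈ 28 g
shredded cheddar: (2 tbsp + 1 tsp = 7/3 tbsp) × 10/9 ÷ 16 tbsp/cup × 113 g/cup ≈ 18 g
granulated sugar: 400 g × 10/9 ÷ 200 g/cup × 16 tbsp/cup ≈ 36 tbsp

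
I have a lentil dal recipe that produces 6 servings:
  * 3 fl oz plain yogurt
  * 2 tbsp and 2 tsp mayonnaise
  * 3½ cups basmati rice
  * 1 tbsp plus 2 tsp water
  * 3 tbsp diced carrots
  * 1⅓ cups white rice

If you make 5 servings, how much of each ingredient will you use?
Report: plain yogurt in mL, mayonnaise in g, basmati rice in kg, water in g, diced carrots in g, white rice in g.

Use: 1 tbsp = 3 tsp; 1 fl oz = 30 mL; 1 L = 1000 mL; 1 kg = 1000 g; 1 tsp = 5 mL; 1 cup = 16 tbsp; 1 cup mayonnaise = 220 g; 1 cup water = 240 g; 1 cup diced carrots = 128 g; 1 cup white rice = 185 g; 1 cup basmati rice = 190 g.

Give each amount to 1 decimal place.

plain yogurt: 75.0 mL; mayonnaise: 30.6 g; basmati rice: 0.6 kg; water: 20.8 g; diced carrots: 20.0 g; white rice: 205.6 g

Scaling factor: 5/6.
plain yogurt: 3 fl oz × 5/6 × 30 mL/fl oz = 75.0 mL
mayonnaise: (2 tbsp + 2 tsp = 8/3 tbsp) × 5/6 ÷ 16 tbsp/cup × 220 g/cup ≈ 30.6 g
basmati rice: 3.5 cup × 5/6 × 190 g/cup ÷ 1000 g/kg ≈ 0.6 kg
water: (1 tbsp + 2 tsp = 5/3 tbsp) × 5/6 ÷ 16 tbsp/cup × 240 g/cup ≈ 20.8 g
diced carrots: 3 tbsp × 5/6 ÷ 16 tbsp/cup × 128 g/cup = 20.0 g
white rice: 4/3 cup × 5/6 × 185 g/cup ≈ 205.6 g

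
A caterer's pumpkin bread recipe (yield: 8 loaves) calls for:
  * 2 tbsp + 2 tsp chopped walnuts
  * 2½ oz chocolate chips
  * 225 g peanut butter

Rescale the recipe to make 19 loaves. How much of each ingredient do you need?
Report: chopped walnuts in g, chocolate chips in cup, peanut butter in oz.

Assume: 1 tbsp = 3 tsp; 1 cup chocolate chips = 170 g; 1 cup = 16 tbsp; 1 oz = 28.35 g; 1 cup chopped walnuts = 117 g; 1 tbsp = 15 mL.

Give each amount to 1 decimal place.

Scaling factor: 19/8 = 2.375.
chopped walnuts: (2 tbsp + 2 tsp = 8/3 tbsp) × 19/8 ÷ 16 tbsp/cup × 117 g/cup ≈ 46.3 g
chocolate chips: 2.5 oz × 19/8 × 28.35 g/oz ÷ 170 g/cup ≈ 1.0 cup
peanut butter: 225 g × 19/8 ÷ 28.35 g/oz ≈ 18.8 oz

chopped walnuts: 46.3 g; chocolate chips: 1.0 cup; peanut butter: 18.8 oz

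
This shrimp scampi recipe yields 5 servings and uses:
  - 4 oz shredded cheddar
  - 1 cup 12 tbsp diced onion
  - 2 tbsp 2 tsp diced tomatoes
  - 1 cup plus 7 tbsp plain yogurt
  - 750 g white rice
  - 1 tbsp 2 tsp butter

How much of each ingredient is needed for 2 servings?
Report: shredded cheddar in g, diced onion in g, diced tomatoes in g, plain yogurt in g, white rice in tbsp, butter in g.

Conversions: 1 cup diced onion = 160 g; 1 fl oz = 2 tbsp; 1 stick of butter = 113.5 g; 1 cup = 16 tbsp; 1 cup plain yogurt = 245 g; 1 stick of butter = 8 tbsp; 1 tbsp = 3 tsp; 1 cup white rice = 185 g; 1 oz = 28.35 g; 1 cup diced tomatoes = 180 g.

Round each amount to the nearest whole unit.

Scaling factor: 2/5 = 0.4.
shredded cheddar: 4 oz × 2/5 × 28.35 g/oz ≈ 45 g
diced onion: (1 cup + 12 tbsp = 1.75 cup) × 2/5 × 160 g/cup = 112 g
diced tomatoes: (2 tbsp + 2 tsp = 8/3 tbsp) × 2/5 ÷ 16 tbsp/cup × 180 g/cup = 12 g
plain yogurt: (1 cup + 7 tbsp = 1.4375 cup) × 2/5 × 245 g/cup ≈ 141 g
white rice: 750 g × 2/5 ÷ 185 g/cup × 16 tbsp/cup ≈ 26 tbsp
butter: (1 tbsp + 2 tsp = 5/3 tbsp) × 2/5 ÷ 8 tbsp/stick × 113.5 g/stick ≈ 9 g

shredded cheddar: 45 g; diced onion: 112 g; diced tomatoes: 12 g; plain yogurt: 141 g; white rice: 26 tbsp; butter: 9 g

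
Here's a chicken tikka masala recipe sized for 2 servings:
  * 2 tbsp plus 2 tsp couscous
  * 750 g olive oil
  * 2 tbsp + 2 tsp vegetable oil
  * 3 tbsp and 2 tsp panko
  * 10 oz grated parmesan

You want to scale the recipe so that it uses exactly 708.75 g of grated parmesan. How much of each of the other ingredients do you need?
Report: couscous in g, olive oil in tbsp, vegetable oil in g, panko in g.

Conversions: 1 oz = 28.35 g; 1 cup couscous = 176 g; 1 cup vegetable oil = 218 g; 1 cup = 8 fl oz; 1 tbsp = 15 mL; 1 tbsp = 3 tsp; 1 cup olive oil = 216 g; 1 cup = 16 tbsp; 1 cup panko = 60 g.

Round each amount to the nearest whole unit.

couscous: 73 g; olive oil: 139 tbsp; vegetable oil: 91 g; panko: 34 g

The original recipe has 283.5 g of grated parmesan, so the scaling factor is 708.75 ÷ 283.5 = 5/2 = 2.5.
couscous: (2 tbsp + 2 tsp = 8/3 tbsp) × 5/2 ÷ 16 tbsp/cup × 176 g/cup ≈ 73 g
olive oil: 750 g × 5/2 ÷ 216 g/cup × 16 tbsp/cup ≈ 139 tbsp
vegetable oil: (2 tbsp + 2 tsp = 8/3 tbsp) × 5/2 ÷ 16 tbsp/cup × 218 g/cup ≈ 91 g
panko: (3 tbsp + 2 tsp = 11/3 tbsp) × 5/2 ÷ 16 tbsp/cup × 60 g/cup ≈ 34 g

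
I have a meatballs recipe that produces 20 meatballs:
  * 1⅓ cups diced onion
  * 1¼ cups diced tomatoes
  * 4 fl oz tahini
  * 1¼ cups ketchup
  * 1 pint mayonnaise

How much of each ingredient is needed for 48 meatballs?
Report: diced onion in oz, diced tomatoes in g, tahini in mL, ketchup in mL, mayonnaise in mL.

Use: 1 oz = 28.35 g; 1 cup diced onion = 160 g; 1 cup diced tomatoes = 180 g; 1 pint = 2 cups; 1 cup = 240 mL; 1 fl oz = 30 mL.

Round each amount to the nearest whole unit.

Scaling factor: 48/20 = 12/5 = 2.4.
diced onion: 4/3 cup × 12/5 × 160 g/cup ÷ 28.35 g/oz ≈ 18 oz
diced tomatoes: 1.25 cup × 12/5 × 180 g/cup = 540 g
tahini: 4 fl oz × 12/5 × 30 mL/fl oz = 288 mL
ketchup: 1.25 cup × 12/5 × 240 mL/cup = 720 mL
mayonnaise: 1 pint × 12/5 × 2 cup/pint × 240 mL/cup = 1152 mL

diced onion: 18 oz; diced tomatoes: 540 g; tahini: 288 mL; ketchup: 720 mL; mayonnaise: 1152 mL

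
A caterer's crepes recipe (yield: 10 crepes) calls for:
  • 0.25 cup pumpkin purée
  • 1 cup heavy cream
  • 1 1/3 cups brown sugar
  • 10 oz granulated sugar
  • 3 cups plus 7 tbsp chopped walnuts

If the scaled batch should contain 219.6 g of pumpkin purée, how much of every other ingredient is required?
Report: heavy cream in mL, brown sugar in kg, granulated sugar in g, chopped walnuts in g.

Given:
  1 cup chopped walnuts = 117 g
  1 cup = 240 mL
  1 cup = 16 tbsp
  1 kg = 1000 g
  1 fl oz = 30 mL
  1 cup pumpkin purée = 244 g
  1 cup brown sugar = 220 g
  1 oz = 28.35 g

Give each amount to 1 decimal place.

The original recipe has 61 g of pumpkin purée, so the scaling factor is 219.6 ÷ 61 = 18/5 = 3.6.
heavy cream: 1 cup × 18/5 × 240 mL/cup = 864.0 mL
brown sugar: 4/3 cup × 18/5 × 220 g/cup ÷ 1000 g/kg ≈ 1.1 kg
granulated sugar: 10 oz × 18/5 × 28.35 g/oz = 1020.6 g
chopped walnuts: (3 cup + 7 tbsp = 3.4375 cup) × 18/5 × 117 g/cup ≈ 1447.9 g

heavy cream: 864.0 mL; brown sugar: 1.1 kg; granulated sugar: 1020.6 g; chopped walnuts: 1447.9 g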